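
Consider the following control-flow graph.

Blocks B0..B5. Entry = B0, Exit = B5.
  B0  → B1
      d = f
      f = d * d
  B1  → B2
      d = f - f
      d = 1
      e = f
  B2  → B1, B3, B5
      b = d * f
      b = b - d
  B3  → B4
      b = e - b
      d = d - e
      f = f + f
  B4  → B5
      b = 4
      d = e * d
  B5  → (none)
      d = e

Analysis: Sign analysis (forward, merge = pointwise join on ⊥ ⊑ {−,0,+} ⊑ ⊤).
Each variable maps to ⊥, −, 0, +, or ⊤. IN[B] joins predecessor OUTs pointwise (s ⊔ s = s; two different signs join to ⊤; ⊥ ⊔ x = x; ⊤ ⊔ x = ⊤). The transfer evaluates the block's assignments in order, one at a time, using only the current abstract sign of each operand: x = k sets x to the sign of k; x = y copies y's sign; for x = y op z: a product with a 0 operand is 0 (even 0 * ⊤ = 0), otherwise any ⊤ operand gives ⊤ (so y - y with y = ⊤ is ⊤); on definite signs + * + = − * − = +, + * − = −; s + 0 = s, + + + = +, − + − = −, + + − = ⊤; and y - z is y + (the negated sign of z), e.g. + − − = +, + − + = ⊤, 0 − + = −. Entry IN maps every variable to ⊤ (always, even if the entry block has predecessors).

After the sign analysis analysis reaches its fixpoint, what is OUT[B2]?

Answer: {a: ⊤, b: ⊤, c: ⊤, d: +, e: ⊤, f: ⊤}

Trace:
Converged values:
  B0:   IN=(all ⊤)   OUT=(all ⊤)
  B1:   IN=(all ⊤)   OUT={d:+; rest ⊤}
  B2:   IN={d:+; rest ⊤}   OUT={d:+; rest ⊤}
  B3:   IN={d:+; rest ⊤}   OUT=(all ⊤)
  B4:   IN=(all ⊤)   OUT={b:+; rest ⊤}
  B5:   IN=(all ⊤)   OUT=(all ⊤)

Merge at B2: IN[B2] = OUT[B1] = {a: ⊤, b: ⊤, c: ⊤, d: +, e: ⊤, f: ⊤}
Applying B2's transfer function to that IN value gives OUT[B2] (row B2 above).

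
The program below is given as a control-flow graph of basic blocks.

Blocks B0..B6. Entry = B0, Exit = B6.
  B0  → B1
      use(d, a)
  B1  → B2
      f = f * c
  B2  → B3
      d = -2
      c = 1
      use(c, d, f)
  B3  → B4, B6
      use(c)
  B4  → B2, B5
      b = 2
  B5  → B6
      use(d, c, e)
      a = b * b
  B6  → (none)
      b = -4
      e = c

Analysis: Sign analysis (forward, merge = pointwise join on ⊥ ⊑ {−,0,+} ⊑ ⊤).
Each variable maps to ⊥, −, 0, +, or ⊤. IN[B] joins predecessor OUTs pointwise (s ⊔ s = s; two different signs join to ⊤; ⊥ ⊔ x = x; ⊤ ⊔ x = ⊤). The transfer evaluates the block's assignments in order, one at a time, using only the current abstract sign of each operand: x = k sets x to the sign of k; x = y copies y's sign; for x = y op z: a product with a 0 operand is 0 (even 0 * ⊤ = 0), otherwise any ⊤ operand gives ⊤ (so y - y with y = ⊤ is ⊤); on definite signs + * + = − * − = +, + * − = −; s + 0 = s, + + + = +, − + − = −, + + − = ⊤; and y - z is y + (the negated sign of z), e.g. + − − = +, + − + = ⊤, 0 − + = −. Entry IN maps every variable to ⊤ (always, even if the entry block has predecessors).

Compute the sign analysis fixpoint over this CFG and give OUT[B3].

Answer: {a: ⊤, b: ⊤, c: +, d: -, e: ⊤, f: ⊤}

Derivation:
Fixpoint table:
  B0:  IN=(all ⊤)  OUT=(all ⊤)
  B1:  IN=(all ⊤)  OUT=(all ⊤)
  B2:  IN=(all ⊤)  OUT={c:+, d:-; rest ⊤}
  B3:  IN={c:+, d:-; rest ⊤}  OUT={c:+, d:-; rest ⊤}
  B4:  IN={c:+, d:-; rest ⊤}  OUT={b:+, c:+, d:-; rest ⊤}
  B5:  IN={b:+, c:+, d:-; rest ⊤}  OUT={a:+, b:+, c:+, d:-; rest ⊤}
  B6:  IN={c:+, d:-; rest ⊤}  OUT={b:-, c:+, d:-, e:+; rest ⊤}

Merge at B3: IN[B3] = OUT[B2] = {a: ⊤, b: ⊤, c: +, d: -, e: ⊤, f: ⊤}
Applying B3's transfer function to that IN value gives OUT[B3] (row B3 above).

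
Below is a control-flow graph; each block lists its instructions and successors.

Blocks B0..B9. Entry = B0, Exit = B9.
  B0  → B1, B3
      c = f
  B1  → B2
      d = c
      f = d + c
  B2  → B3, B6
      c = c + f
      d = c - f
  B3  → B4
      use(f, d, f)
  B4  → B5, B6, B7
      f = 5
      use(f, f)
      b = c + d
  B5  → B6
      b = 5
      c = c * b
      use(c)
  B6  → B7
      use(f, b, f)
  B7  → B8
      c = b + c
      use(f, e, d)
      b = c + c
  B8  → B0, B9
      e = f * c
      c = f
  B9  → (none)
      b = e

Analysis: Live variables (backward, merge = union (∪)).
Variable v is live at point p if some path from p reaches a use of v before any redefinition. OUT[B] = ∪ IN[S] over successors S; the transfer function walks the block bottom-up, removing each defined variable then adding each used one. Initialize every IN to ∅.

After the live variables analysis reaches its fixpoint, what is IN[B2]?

Converged values:
  B0:  IN={b, d, e, f}  OUT={b, c, d, e, f}
  B1:  IN={b, c, e}  OUT={b, c, e, f}
  B2:  IN={b, c, e, f}  OUT={b, c, d, e, f}
  B3:  IN={c, d, e, f}  OUT={c, d, e}
  B4:  IN={c, d, e}  OUT={b, c, d, e, f}
  B5:  IN={c, d, e, f}  OUT={b, c, d, e, f}
  B6:  IN={b, c, d, e, f}  OUT={b, c, d, e, f}
  B7:  IN={b, c, d, e, f}  OUT={b, c, d, f}
  B8:  IN={b, c, d, f}  OUT={b, d, e, f}
  B9:  IN={e}  OUT={}

Merge at B2: OUT[B2] = IN[B3] ⊔ IN[B6] = {b, c, d, e, f}
Applying B2's transfer function to that OUT value gives IN[B2] (row B2 above).

Answer: {b, c, e, f}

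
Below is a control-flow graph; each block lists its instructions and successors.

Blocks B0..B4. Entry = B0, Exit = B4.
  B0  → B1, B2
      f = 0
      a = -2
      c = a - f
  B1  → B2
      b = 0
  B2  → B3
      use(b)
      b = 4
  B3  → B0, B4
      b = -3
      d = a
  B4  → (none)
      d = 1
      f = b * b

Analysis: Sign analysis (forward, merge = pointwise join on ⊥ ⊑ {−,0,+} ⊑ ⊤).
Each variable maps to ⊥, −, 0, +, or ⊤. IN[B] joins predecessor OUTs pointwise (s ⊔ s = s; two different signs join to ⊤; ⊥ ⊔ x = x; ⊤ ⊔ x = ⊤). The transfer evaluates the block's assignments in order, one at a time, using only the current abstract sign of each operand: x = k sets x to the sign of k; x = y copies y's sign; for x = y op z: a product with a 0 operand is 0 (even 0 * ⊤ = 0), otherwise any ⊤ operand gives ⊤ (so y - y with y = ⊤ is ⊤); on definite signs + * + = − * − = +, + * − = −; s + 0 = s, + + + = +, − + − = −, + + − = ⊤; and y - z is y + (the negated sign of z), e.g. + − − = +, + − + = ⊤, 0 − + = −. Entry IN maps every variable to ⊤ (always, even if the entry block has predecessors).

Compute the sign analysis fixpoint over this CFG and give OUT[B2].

Answer: {a: -, b: +, c: -, d: ⊤, e: ⊤, f: 0}

Working:
Fixpoint table:
  B0:   IN=(all ⊤)   OUT={a:-, c:-, f:0; rest ⊤}
  B1:   IN={a:-, c:-, f:0; rest ⊤}   OUT={a:-, b:0, c:-, f:0; rest ⊤}
  B2:   IN={a:-, c:-, f:0; rest ⊤}   OUT={a:-, b:+, c:-, f:0; rest ⊤}
  B3:   IN={a:-, b:+, c:-, f:0; rest ⊤}   OUT={a:-, b:-, c:-, d:-, f:0; rest ⊤}
  B4:   IN={a:-, b:-, c:-, d:-, f:0; rest ⊤}   OUT={a:-, b:-, c:-, d:+, f:+; rest ⊤}

Merge at B2: IN[B2] = OUT[B0] ⊔ OUT[B1] = {a: -, b: ⊤, c: -, d: ⊤, e: ⊤, f: 0}
Applying B2's transfer function to that IN value gives OUT[B2] (row B2 above).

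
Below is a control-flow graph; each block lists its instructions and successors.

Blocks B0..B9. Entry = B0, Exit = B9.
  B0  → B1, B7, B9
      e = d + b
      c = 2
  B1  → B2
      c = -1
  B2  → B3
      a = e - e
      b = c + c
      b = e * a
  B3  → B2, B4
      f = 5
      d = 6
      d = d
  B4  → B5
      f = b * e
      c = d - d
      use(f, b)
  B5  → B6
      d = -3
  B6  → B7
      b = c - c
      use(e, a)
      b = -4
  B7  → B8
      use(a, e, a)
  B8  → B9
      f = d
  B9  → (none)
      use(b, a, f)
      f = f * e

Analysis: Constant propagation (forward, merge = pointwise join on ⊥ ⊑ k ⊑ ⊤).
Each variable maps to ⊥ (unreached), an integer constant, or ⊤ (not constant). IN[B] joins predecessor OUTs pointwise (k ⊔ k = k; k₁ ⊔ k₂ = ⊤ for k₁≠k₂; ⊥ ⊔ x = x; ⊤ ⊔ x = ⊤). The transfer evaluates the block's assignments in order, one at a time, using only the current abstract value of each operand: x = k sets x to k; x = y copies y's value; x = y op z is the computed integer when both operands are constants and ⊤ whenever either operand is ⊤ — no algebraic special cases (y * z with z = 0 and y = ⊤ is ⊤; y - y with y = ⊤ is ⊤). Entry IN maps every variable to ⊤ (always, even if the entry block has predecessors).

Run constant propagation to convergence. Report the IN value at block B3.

Answer: {a: ⊤, b: ⊤, c: -1, d: ⊤, e: ⊤, f: ⊤}

Derivation:
Fixpoint table:
  B0:   IN=(all ⊤)   OUT={c:2; rest ⊤}
  B1:   IN={c:2; rest ⊤}   OUT={c:-1; rest ⊤}
  B2:   IN={c:-1; rest ⊤}   OUT={c:-1; rest ⊤}
  B3:   IN={c:-1; rest ⊤}   OUT={c:-1, d:6, f:5; rest ⊤}
  B4:   IN={c:-1, d:6, f:5; rest ⊤}   OUT={c:0, d:6; rest ⊤}
  B5:   IN={c:0, d:6; rest ⊤}   OUT={c:0, d:-3; rest ⊤}
  B6:   IN={c:0, d:-3; rest ⊤}   OUT={b:-4, c:0, d:-3; rest ⊤}
  B7:   IN=(all ⊤)   OUT=(all ⊤)
  B8:   IN=(all ⊤)   OUT=(all ⊤)
  B9:   IN=(all ⊤)   OUT=(all ⊤)

Merge at B3: IN[B3] = OUT[B2] = {a: ⊤, b: ⊤, c: -1, d: ⊤, e: ⊤, f: ⊤}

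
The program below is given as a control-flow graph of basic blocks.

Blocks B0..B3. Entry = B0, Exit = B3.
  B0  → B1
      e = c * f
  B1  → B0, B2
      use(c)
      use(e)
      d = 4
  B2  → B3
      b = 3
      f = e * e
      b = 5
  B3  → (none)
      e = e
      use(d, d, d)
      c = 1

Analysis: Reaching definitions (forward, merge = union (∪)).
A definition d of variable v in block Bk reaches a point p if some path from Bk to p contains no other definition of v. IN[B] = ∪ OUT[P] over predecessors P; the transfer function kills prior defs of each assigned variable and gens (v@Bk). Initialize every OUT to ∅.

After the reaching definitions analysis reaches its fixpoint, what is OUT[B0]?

Fixpoint table:
  B0: | IN={d@B1, e@B0} | OUT={d@B1, e@B0}
  B1: | IN={d@B1, e@B0} | OUT={d@B1, e@B0}
  B2: | IN={d@B1, e@B0} | OUT={b@B2, d@B1, e@B0, f@B2}
  B3: | IN={b@B2, d@B1, e@B0, f@B2} | OUT={b@B2, c@B3, d@B1, e@B3, f@B2}

Merge at B0 (entry node, so the boundary value {} is joined with the incoming edge(s)): IN[B0] = {} ⊔ OUT[B1] = {d@B1, e@B0}
Applying B0's transfer function to that IN value gives OUT[B0] (row B0 above).

Answer: {d@B1, e@B0}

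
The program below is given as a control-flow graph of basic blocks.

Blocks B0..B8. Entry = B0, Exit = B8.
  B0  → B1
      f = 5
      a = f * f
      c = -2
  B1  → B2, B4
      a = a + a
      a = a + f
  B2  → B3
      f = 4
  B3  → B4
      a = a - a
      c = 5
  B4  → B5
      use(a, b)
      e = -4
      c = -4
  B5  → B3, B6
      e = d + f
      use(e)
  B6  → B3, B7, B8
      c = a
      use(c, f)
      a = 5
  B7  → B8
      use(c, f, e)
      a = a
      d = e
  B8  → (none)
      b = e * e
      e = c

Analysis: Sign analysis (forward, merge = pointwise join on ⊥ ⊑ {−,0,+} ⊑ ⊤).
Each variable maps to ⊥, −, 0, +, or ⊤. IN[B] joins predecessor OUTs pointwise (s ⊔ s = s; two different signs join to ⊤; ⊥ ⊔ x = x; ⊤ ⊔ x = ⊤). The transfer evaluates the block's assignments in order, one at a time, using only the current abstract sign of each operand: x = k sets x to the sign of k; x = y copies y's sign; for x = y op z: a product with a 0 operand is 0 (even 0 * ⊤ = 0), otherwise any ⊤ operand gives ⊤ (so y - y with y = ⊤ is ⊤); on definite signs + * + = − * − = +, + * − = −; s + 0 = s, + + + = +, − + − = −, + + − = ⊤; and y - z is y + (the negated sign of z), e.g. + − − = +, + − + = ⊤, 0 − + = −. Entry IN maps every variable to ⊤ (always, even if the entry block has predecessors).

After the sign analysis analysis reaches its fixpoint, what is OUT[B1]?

Answer: {a: +, b: ⊤, c: -, d: ⊤, e: ⊤, f: +}

Working:
Converged values:
  B0: | IN=(all ⊤) | OUT={a:+, c:-, f:+; rest ⊤}
  B1: | IN={a:+, c:-, f:+; rest ⊤} | OUT={a:+, c:-, f:+; rest ⊤}
  B2: | IN={a:+, c:-, f:+; rest ⊤} | OUT={a:+, c:-, f:+; rest ⊤}
  B3: | IN={f:+; rest ⊤} | OUT={c:+, f:+; rest ⊤}
  B4: | IN={f:+; rest ⊤} | OUT={c:-, e:-, f:+; rest ⊤}
  B5: | IN={c:-, e:-, f:+; rest ⊤} | OUT={c:-, f:+; rest ⊤}
  B6: | IN={c:-, f:+; rest ⊤} | OUT={a:+, f:+; rest ⊤}
  B7: | IN={a:+, f:+; rest ⊤} | OUT={a:+, f:+; rest ⊤}
  B8: | IN={a:+, f:+; rest ⊤} | OUT={a:+, f:+; rest ⊤}

Merge at B1: IN[B1] = OUT[B0] = {a: +, b: ⊤, c: -, d: ⊤, e: ⊤, f: +}
Applying B1's transfer function to that IN value gives OUT[B1] (row B1 above).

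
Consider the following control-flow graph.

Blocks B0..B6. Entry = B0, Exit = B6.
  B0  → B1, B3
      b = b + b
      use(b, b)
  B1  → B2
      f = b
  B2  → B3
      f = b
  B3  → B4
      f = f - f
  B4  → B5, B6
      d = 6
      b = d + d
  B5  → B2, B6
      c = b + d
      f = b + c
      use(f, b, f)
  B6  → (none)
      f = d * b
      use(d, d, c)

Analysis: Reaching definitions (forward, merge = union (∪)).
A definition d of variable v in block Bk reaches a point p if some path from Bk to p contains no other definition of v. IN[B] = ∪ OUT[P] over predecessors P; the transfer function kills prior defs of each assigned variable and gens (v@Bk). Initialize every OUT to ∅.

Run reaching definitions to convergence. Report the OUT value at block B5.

Answer: {b@B4, c@B5, d@B4, f@B5}

Working:
Per-block solution:
  B0:   IN={}   OUT={b@B0}
  B1:   IN={b@B0}   OUT={b@B0, f@B1}
  B2:   IN={b@B0, b@B4, c@B5, d@B4, f@B1, f@B5}   OUT={b@B0, b@B4, c@B5, d@B4, f@B2}
  B3:   IN={b@B0, b@B4, c@B5, d@B4, f@B2}   OUT={b@B0, b@B4, c@B5, d@B4, f@B3}
  B4:   IN={b@B0, b@B4, c@B5, d@B4, f@B3}   OUT={b@B4, c@B5, d@B4, f@B3}
  B5:   IN={b@B4, c@B5, d@B4, f@B3}   OUT={b@B4, c@B5, d@B4, f@B5}
  B6:   IN={b@B4, c@B5, d@B4, f@B3, f@B5}   OUT={b@B4, c@B5, d@B4, f@B6}

Merge at B5: IN[B5] = OUT[B4] = {b@B4, c@B5, d@B4, f@B3}
Applying B5's transfer function to that IN value gives OUT[B5] (row B5 above).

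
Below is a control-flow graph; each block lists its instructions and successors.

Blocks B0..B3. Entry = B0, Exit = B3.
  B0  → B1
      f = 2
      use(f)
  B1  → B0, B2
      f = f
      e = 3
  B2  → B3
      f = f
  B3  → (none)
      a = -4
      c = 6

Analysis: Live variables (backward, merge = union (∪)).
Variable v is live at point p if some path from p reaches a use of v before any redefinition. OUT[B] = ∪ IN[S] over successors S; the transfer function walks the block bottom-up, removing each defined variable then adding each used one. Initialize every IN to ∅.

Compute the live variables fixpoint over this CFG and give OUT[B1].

Per-block solution:
  B0:  IN={}  OUT={f}
  B1:  IN={f}  OUT={f}
  B2:  IN={f}  OUT={}
  B3:  IN={}  OUT={}

Merge at B1: OUT[B1] = IN[B0] ⊔ IN[B2] = {f}

Answer: {f}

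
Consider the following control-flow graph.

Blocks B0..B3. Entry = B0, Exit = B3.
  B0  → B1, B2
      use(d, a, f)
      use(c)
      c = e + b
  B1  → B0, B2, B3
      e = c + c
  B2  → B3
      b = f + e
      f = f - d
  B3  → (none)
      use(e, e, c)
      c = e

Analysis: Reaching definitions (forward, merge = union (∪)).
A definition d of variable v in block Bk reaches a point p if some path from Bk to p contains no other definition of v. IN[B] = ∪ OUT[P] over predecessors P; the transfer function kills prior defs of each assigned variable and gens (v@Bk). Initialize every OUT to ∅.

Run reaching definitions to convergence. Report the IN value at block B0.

Per-block solution:
  B0:   IN={c@B0, e@B1}   OUT={c@B0, e@B1}
  B1:   IN={c@B0, e@B1}   OUT={c@B0, e@B1}
  B2:   IN={c@B0, e@B1}   OUT={b@B2, c@B0, e@B1, f@B2}
  B3:   IN={b@B2, c@B0, e@B1, f@B2}   OUT={b@B2, c@B3, e@B1, f@B2}

Merge at B0 (entry node, so the boundary value {} is joined with the incoming edge(s)): IN[B0] = {} ⊔ OUT[B1] = {c@B0, e@B1}

Answer: {c@B0, e@B1}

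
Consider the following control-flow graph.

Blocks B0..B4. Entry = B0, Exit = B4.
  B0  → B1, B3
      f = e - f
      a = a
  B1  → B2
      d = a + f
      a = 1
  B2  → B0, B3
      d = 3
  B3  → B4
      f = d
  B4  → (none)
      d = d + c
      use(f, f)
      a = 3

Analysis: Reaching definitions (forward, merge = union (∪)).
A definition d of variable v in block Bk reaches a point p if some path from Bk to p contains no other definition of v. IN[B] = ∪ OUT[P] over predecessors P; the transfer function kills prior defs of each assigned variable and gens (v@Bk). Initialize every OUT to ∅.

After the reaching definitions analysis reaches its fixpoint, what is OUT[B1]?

Answer: {a@B1, d@B1, f@B0}

Working:
Fixpoint table:
  B0: | IN={a@B1, d@B2, f@B0} | OUT={a@B0, d@B2, f@B0}
  B1: | IN={a@B0, d@B2, f@B0} | OUT={a@B1, d@B1, f@B0}
  B2: | IN={a@B1, d@B1, f@B0} | OUT={a@B1, d@B2, f@B0}
  B3: | IN={a@B0, a@B1, d@B2, f@B0} | OUT={a@B0, a@B1, d@B2, f@B3}
  B4: | IN={a@B0, a@B1, d@B2, f@B3} | OUT={a@B4, d@B4, f@B3}

Merge at B1: IN[B1] = OUT[B0] = {a@B0, d@B2, f@B0}
Applying B1's transfer function to that IN value gives OUT[B1] (row B1 above).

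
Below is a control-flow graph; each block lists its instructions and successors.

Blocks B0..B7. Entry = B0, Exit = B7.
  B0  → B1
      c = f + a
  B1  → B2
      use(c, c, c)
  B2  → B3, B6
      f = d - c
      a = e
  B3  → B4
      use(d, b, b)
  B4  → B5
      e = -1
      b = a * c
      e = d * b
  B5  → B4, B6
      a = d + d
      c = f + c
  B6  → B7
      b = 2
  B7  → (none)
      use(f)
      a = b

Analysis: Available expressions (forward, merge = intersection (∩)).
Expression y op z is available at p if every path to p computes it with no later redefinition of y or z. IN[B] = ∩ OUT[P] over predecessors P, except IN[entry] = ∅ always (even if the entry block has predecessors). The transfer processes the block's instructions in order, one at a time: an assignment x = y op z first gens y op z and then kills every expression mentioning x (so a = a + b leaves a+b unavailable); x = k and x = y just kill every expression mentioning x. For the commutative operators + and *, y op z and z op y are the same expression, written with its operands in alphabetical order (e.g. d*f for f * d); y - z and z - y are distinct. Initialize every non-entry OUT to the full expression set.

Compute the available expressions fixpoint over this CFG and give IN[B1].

Fixpoint table:
  B0: | IN={} | OUT={a+f}
  B1: | IN={a+f} | OUT={a+f}
  B2: | IN={a+f} | OUT={d-c}
  B3: | IN={d-c} | OUT={d-c}
  B4: | IN={} | OUT={a*c, b*d}
  B5: | IN={a*c, b*d} | OUT={b*d, d+d}
  B6: | IN={} | OUT={}
  B7: | IN={} | OUT={}

Merge at B1: IN[B1] = OUT[B0] = {a+f}

Answer: {a+f}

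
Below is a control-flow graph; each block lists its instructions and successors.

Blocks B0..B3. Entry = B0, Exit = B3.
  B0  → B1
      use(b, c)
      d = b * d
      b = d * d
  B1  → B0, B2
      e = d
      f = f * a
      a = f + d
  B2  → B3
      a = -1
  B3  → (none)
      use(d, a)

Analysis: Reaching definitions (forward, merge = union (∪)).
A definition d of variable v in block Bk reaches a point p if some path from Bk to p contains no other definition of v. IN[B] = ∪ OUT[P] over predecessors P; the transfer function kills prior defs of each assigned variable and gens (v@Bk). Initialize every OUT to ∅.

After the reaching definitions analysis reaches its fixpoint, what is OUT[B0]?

Answer: {a@B1, b@B0, d@B0, e@B1, f@B1}

Trace:
Converged values:
  B0:  IN={a@B1, b@B0, d@B0, e@B1, f@B1}  OUT={a@B1, b@B0, d@B0, e@B1, f@B1}
  B1:  IN={a@B1, b@B0, d@B0, e@B1, f@B1}  OUT={a@B1, b@B0, d@B0, e@B1, f@B1}
  B2:  IN={a@B1, b@B0, d@B0, e@B1, f@B1}  OUT={a@B2, b@B0, d@B0, e@B1, f@B1}
  B3:  IN={a@B2, b@B0, d@B0, e@B1, f@B1}  OUT={a@B2, b@B0, d@B0, e@B1, f@B1}

Merge at B0 (entry node, so the boundary value {} is joined with the incoming edge(s)): IN[B0] = {} ⊔ OUT[B1] = {a@B1, b@B0, d@B0, e@B1, f@B1}
Applying B0's transfer function to that IN value gives OUT[B0] (row B0 above).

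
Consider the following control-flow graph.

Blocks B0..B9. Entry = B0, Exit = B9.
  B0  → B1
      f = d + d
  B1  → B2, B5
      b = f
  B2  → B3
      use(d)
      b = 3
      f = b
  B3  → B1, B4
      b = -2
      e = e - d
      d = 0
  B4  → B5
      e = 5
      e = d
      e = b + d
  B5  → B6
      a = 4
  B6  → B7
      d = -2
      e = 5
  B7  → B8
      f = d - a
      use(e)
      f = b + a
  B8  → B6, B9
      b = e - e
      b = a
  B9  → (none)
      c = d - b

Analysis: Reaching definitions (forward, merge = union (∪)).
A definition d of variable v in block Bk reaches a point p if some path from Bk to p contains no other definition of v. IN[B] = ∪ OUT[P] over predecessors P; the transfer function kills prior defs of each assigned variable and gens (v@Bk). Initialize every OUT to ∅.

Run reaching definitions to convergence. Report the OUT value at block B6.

Answer: {a@B5, b@B1, b@B3, b@B8, d@B6, e@B6, f@B0, f@B2, f@B7}

Working:
Fixpoint table:
  B0:   IN={}   OUT={f@B0}
  B1:   IN={b@B3, d@B3, e@B3, f@B0, f@B2}   OUT={b@B1, d@B3, e@B3, f@B0, f@B2}
  B2:   IN={b@B1, d@B3, e@B3, f@B0, f@B2}   OUT={b@B2, d@B3, e@B3, f@B2}
  B3:   IN={b@B2, d@B3, e@B3, f@B2}   OUT={b@B3, d@B3, e@B3, f@B2}
  B4:   IN={b@B3, d@B3, e@B3, f@B2}   OUT={b@B3, d@B3, e@B4, f@B2}
  B5:   IN={b@B1, b@B3, d@B3, e@B3, e@B4, f@B0, f@B2}   OUT={a@B5, b@B1, b@B3, d@B3, e@B3, e@B4, f@B0, f@B2}
  B6:   IN={a@B5, b@B1, b@B3, b@B8, d@B3, d@B6, e@B3, e@B4, e@B6, f@B0, f@B2, f@B7}   OUT={a@B5, b@B1, b@B3, b@B8, d@B6, e@B6, f@B0, f@B2, f@B7}
  B7:   IN={a@B5, b@B1, b@B3, b@B8, d@B6, e@B6, f@B0, f@B2, f@B7}   OUT={a@B5, b@B1, b@B3, b@B8, d@B6, e@B6, f@B7}
  B8:   IN={a@B5, b@B1, b@B3, b@B8, d@B6, e@B6, f@B7}   OUT={a@B5, b@B8, d@B6, e@B6, f@B7}
  B9:   IN={a@B5, b@B8, d@B6, e@B6, f@B7}   OUT={a@B5, b@B8, c@B9, d@B6, e@B6, f@B7}

Merge at B6: IN[B6] = OUT[B5] ⊔ OUT[B8] = {a@B5, b@B1, b@B3, b@B8, d@B3, d@B6, e@B3, e@B4, e@B6, f@B0, f@B2, f@B7}
Applying B6's transfer function to that IN value gives OUT[B6] (row B6 above).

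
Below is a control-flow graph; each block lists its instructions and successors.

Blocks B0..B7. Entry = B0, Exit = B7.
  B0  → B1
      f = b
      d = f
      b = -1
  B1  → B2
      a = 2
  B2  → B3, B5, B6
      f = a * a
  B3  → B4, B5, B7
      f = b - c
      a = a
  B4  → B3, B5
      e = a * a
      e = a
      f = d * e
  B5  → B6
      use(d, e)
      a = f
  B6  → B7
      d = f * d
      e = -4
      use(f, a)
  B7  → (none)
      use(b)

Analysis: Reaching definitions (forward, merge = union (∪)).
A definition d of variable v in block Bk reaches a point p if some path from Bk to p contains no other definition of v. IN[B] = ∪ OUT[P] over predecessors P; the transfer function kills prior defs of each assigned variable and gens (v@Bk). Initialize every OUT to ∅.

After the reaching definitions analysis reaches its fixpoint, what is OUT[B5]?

Converged values:
  B0:  IN={}  OUT={b@B0, d@B0, f@B0}
  B1:  IN={b@B0, d@B0, f@B0}  OUT={a@B1, b@B0, d@B0, f@B0}
  B2:  IN={a@B1, b@B0, d@B0, f@B0}  OUT={a@B1, b@B0, d@B0, f@B2}
  B3:  IN={a@B1, a@B3, b@B0, d@B0, e@B4, f@B2, f@B4}  OUT={a@B3, b@B0, d@B0, e@B4, f@B3}
  B4:  IN={a@B3, b@B0, d@B0, e@B4, f@B3}  OUT={a@B3, b@B0, d@B0, e@B4, f@B4}
  B5:  IN={a@B1, a@B3, b@B0, d@B0, e@B4, f@B2, f@B3, f@B4}  OUT={a@B5, b@B0, d@B0, e@B4, f@B2, f@B3, f@B4}
  B6:  IN={a@B1, a@B5, b@B0, d@B0, e@B4, f@B2, f@B3, f@B4}  OUT={a@B1, a@B5, b@B0, d@B6, e@B6, f@B2, f@B3, f@B4}
  B7:  IN={a@B1, a@B3, a@B5, b@B0, d@B0, d@B6, e@B4, e@B6, f@B2, f@B3, f@B4}  OUT={a@B1, a@B3, a@B5, b@B0, d@B0, d@B6, e@B4, e@B6, f@B2, f@B3, f@B4}

Merge at B5: IN[B5] = OUT[B2] ⊔ OUT[B3] ⊔ OUT[B4] = {a@B1, a@B3, b@B0, d@B0, e@B4, f@B2, f@B3, f@B4}
Applying B5's transfer function to that IN value gives OUT[B5] (row B5 above).

Answer: {a@B5, b@B0, d@B0, e@B4, f@B2, f@B3, f@B4}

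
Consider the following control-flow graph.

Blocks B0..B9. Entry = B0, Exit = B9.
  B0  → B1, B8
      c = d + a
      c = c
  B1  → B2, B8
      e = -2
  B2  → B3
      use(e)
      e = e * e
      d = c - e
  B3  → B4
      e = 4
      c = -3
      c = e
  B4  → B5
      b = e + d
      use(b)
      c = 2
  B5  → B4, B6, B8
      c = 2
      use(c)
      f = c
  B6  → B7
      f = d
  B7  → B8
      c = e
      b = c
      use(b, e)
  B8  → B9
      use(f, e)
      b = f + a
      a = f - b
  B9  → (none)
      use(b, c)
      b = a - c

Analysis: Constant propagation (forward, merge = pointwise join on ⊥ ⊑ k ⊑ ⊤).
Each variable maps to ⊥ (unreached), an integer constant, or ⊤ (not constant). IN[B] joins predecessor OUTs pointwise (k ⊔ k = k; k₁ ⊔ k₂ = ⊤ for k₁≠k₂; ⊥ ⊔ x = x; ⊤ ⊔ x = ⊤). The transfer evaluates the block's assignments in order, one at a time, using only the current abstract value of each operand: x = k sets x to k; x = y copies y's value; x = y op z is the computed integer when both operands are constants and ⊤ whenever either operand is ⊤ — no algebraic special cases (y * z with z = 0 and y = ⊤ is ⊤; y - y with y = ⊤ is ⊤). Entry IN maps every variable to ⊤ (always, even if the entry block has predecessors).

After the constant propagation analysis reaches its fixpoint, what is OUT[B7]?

Answer: {a: ⊤, b: 4, c: 4, d: ⊤, e: 4, f: ⊤}

Trace:
Fixpoint table:
  B0:   IN=(all ⊤)   OUT=(all ⊤)
  B1:   IN=(all ⊤)   OUT={e:-2; rest ⊤}
  B2:   IN={e:-2; rest ⊤}   OUT={e:4; rest ⊤}
  B3:   IN={e:4; rest ⊤}   OUT={c:4, e:4; rest ⊤}
  B4:   IN={e:4; rest ⊤}   OUT={c:2, e:4; rest ⊤}
  B5:   IN={c:2, e:4; rest ⊤}   OUT={c:2, e:4, f:2; rest ⊤}
  B6:   IN={c:2, e:4, f:2; rest ⊤}   OUT={c:2, e:4; rest ⊤}
  B7:   IN={c:2, e:4; rest ⊤}   OUT={b:4, c:4, e:4; rest ⊤}
  B8:   IN=(all ⊤)   OUT=(all ⊤)
  B9:   IN=(all ⊤)   OUT=(all ⊤)

Merge at B7: IN[B7] = OUT[B6] = {a: ⊤, b: ⊤, c: 2, d: ⊤, e: 4, f: ⊤}
Applying B7's transfer function to that IN value gives OUT[B7] (row B7 above).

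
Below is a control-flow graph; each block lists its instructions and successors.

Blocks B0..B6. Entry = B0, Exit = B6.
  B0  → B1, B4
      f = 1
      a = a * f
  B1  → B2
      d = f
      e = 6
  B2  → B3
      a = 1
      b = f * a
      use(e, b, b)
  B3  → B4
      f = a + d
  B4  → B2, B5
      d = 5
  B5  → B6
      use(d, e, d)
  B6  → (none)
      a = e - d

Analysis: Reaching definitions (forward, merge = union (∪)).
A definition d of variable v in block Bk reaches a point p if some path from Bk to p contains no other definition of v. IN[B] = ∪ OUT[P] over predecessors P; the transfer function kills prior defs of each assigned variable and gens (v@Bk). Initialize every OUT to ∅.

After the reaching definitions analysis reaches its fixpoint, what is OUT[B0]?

Answer: {a@B0, f@B0}

Derivation:
Per-block solution:
  B0: | IN={} | OUT={a@B0, f@B0}
  B1: | IN={a@B0, f@B0} | OUT={a@B0, d@B1, e@B1, f@B0}
  B2: | IN={a@B0, a@B2, b@B2, d@B1, d@B4, e@B1, f@B0, f@B3} | OUT={a@B2, b@B2, d@B1, d@B4, e@B1, f@B0, f@B3}
  B3: | IN={a@B2, b@B2, d@B1, d@B4, e@B1, f@B0, f@B3} | OUT={a@B2, b@B2, d@B1, d@B4, e@B1, f@B3}
  B4: | IN={a@B0, a@B2, b@B2, d@B1, d@B4, e@B1, f@B0, f@B3} | OUT={a@B0, a@B2, b@B2, d@B4, e@B1, f@B0, f@B3}
  B5: | IN={a@B0, a@B2, b@B2, d@B4, e@B1, f@B0, f@B3} | OUT={a@B0, a@B2, b@B2, d@B4, e@B1, f@B0, f@B3}
  B6: | IN={a@B0, a@B2, b@B2, d@B4, e@B1, f@B0, f@B3} | OUT={a@B6, b@B2, d@B4, e@B1, f@B0, f@B3}

B0 is the boundary node: IN[B0] = {}
Applying B0's transfer function to that IN value gives OUT[B0] (row B0 above).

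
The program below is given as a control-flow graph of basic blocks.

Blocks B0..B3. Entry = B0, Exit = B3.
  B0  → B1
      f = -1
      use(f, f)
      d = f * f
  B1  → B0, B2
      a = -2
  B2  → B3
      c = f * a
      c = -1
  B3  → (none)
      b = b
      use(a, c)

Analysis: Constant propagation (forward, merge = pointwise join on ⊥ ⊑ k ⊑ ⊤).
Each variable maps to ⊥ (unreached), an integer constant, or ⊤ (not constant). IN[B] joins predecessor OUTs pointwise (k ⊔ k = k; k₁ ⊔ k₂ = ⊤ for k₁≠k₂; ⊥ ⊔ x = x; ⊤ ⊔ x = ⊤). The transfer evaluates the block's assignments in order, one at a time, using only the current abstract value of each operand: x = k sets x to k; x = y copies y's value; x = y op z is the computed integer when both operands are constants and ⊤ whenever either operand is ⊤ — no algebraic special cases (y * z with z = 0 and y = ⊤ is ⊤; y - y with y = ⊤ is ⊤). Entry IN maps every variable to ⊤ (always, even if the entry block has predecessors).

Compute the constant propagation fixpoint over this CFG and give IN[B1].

Answer: {a: ⊤, b: ⊤, c: ⊤, d: 1, e: ⊤, f: -1}

Derivation:
Per-block solution:
  B0:  IN=(all ⊤)  OUT={d:1, f:-1; rest ⊤}
  B1:  IN={d:1, f:-1; rest ⊤}  OUT={a:-2, d:1, f:-1; rest ⊤}
  B2:  IN={a:-2, d:1, f:-1; rest ⊤}  OUT={a:-2, c:-1, d:1, f:-1; rest ⊤}
  B3:  IN={a:-2, c:-1, d:1, f:-1; rest ⊤}  OUT={a:-2, c:-1, d:1, f:-1; rest ⊤}

Merge at B1: IN[B1] = OUT[B0] = {a: ⊤, b: ⊤, c: ⊤, d: 1, e: ⊤, f: -1}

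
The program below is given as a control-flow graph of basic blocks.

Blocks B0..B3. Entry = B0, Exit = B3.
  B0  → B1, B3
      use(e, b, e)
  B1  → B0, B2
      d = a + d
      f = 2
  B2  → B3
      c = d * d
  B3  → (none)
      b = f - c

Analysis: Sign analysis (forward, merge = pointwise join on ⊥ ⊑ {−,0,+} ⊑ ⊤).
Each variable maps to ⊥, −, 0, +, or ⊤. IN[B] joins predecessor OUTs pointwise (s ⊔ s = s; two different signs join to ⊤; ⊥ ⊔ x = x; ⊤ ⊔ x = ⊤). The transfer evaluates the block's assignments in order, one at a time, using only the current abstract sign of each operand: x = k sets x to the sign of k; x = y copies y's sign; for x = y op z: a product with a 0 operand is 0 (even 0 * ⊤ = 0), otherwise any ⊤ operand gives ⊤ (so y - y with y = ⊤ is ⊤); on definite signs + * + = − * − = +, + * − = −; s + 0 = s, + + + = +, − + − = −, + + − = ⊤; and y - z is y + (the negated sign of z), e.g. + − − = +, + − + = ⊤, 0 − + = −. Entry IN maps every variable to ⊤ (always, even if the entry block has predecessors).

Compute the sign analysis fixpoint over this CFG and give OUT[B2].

Answer: {a: ⊤, b: ⊤, c: ⊤, d: ⊤, e: ⊤, f: +}

Working:
Per-block solution:
  B0:  IN=(all ⊤)  OUT=(all ⊤)
  B1:  IN=(all ⊤)  OUT={f:+; rest ⊤}
  B2:  IN={f:+; rest ⊤}  OUT={f:+; rest ⊤}
  B3:  IN=(all ⊤)  OUT=(all ⊤)

Merge at B2: IN[B2] = OUT[B1] = {a: ⊤, b: ⊤, c: ⊤, d: ⊤, e: ⊤, f: +}
Applying B2's transfer function to that IN value gives OUT[B2] (row B2 above).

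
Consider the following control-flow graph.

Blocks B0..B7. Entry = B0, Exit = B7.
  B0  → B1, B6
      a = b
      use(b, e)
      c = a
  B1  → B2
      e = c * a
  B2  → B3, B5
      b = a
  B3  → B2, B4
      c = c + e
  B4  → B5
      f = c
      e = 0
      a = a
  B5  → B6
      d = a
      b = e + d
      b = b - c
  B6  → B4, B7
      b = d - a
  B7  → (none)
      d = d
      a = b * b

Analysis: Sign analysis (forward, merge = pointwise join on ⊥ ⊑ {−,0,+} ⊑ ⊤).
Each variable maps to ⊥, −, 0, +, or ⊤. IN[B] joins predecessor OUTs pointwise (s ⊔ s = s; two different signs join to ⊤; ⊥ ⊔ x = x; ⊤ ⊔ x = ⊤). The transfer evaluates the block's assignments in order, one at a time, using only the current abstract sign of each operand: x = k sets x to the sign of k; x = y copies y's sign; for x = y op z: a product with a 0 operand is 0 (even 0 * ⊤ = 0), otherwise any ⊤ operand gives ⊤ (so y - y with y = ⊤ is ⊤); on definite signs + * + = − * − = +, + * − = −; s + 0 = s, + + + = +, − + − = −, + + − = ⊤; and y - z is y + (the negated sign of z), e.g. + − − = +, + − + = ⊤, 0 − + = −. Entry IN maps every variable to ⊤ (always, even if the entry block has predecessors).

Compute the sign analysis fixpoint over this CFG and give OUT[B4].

Fixpoint table:
  B0:   IN=(all ⊤)   OUT=(all ⊤)
  B1:   IN=(all ⊤)   OUT=(all ⊤)
  B2:   IN=(all ⊤)   OUT=(all ⊤)
  B3:   IN=(all ⊤)   OUT=(all ⊤)
  B4:   IN=(all ⊤)   OUT={e:0; rest ⊤}
  B5:   IN=(all ⊤)   OUT=(all ⊤)
  B6:   IN=(all ⊤)   OUT=(all ⊤)
  B7:   IN=(all ⊤)   OUT=(all ⊤)

Merge at B4: IN[B4] = OUT[B3] ⊔ OUT[B6] = {a: ⊤, b: ⊤, c: ⊤, d: ⊤, e: ⊤, f: ⊤}
Applying B4's transfer function to that IN value gives OUT[B4] (row B4 above).

Answer: {a: ⊤, b: ⊤, c: ⊤, d: ⊤, e: 0, f: ⊤}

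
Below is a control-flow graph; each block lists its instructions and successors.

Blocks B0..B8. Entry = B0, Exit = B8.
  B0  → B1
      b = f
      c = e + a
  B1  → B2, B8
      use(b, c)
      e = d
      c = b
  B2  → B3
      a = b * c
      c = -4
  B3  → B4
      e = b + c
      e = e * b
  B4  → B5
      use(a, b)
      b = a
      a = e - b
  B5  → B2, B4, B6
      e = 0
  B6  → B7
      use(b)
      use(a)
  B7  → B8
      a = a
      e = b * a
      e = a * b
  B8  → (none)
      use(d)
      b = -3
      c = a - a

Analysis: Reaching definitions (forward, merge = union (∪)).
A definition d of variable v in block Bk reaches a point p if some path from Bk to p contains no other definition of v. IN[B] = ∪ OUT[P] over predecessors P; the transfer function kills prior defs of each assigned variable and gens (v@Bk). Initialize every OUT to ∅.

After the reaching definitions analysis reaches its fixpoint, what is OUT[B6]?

Answer: {a@B4, b@B4, c@B2, e@B5}

Working:
Fixpoint table:
  B0: | IN={} | OUT={b@B0, c@B0}
  B1: | IN={b@B0, c@B0} | OUT={b@B0, c@B1, e@B1}
  B2: | IN={a@B4, b@B0, b@B4, c@B1, c@B2, e@B1, e@B5} | OUT={a@B2, b@B0, b@B4, c@B2, e@B1, e@B5}
  B3: | IN={a@B2, b@B0, b@B4, c@B2, e@B1, e@B5} | OUT={a@B2, b@B0, b@B4, c@B2, e@B3}
  B4: | IN={a@B2, a@B4, b@B0, b@B4, c@B2, e@B3, e@B5} | OUT={a@B4, b@B4, c@B2, e@B3, e@B5}
  B5: | IN={a@B4, b@B4, c@B2, e@B3, e@B5} | OUT={a@B4, b@B4, c@B2, e@B5}
  B6: | IN={a@B4, b@B4, c@B2, e@B5} | OUT={a@B4, b@B4, c@B2, e@B5}
  B7: | IN={a@B4, b@B4, c@B2, e@B5} | OUT={a@B7, b@B4, c@B2, e@B7}
  B8: | IN={a@B7, b@B0, b@B4, c@B1, c@B2, e@B1, e@B7} | OUT={a@B7, b@B8, c@B8, e@B1, e@B7}

Merge at B6: IN[B6] = OUT[B5] = {a@B4, b@B4, c@B2, e@B5}
Applying B6's transfer function to that IN value gives OUT[B6] (row B6 above).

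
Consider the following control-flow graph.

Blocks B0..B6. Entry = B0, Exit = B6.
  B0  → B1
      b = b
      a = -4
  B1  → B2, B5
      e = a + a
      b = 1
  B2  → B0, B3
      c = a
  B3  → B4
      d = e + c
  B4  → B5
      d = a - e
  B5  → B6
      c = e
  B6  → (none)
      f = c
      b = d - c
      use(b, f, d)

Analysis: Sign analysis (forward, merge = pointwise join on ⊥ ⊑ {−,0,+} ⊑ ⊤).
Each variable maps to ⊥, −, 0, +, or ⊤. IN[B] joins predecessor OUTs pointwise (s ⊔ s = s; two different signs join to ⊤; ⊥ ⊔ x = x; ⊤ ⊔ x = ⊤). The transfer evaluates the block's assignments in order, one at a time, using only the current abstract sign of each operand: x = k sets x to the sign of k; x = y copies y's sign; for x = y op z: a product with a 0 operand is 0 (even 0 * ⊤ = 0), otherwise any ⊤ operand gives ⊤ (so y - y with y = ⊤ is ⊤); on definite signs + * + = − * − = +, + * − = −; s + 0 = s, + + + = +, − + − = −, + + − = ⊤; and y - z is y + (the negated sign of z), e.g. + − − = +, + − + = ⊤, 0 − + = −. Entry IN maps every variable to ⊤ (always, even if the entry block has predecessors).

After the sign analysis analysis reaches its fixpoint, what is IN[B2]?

Converged values:
  B0: | IN=(all ⊤) | OUT={a:-; rest ⊤}
  B1: | IN={a:-; rest ⊤} | OUT={a:-, b:+, e:-; rest ⊤}
  B2: | IN={a:-, b:+, e:-; rest ⊤} | OUT={a:-, b:+, c:-, e:-; rest ⊤}
  B3: | IN={a:-, b:+, c:-, e:-; rest ⊤} | OUT={a:-, b:+, c:-, d:-, e:-; rest ⊤}
  B4: | IN={a:-, b:+, c:-, d:-, e:-; rest ⊤} | OUT={a:-, b:+, c:-, e:-; rest ⊤}
  B5: | IN={a:-, b:+, e:-; rest ⊤} | OUT={a:-, b:+, c:-, e:-; rest ⊤}
  B6: | IN={a:-, b:+, c:-, e:-; rest ⊤} | OUT={a:-, c:-, e:-, f:-; rest ⊤}

Merge at B2: IN[B2] = OUT[B1] = {a: -, b: +, c: ⊤, d: ⊤, e: -, f: ⊤}

Answer: {a: -, b: +, c: ⊤, d: ⊤, e: -, f: ⊤}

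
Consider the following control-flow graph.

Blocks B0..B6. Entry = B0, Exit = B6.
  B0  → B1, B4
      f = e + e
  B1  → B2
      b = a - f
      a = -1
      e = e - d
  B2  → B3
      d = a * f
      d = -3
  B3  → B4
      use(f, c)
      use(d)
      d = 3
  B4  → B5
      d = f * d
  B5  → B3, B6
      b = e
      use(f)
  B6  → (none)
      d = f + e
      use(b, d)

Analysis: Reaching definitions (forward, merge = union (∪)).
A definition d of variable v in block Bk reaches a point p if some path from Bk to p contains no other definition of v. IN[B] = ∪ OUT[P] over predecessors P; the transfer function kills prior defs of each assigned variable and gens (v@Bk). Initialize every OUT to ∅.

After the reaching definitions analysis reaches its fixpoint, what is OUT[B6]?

Fixpoint table:
  B0:  IN={}  OUT={f@B0}
  B1:  IN={f@B0}  OUT={a@B1, b@B1, e@B1, f@B0}
  B2:  IN={a@B1, b@B1, e@B1, f@B0}  OUT={a@B1, b@B1, d@B2, e@B1, f@B0}
  B3:  IN={a@B1, b@B1, b@B5, d@B2, d@B4, e@B1, f@B0}  OUT={a@B1, b@B1, b@B5, d@B3, e@B1, f@B0}
  B4:  IN={a@B1, b@B1, b@B5, d@B3, e@B1, f@B0}  OUT={a@B1, b@B1, b@B5, d@B4, e@B1, f@B0}
  B5:  IN={a@B1, b@B1, b@B5, d@B4, e@B1, f@B0}  OUT={a@B1, b@B5, d@B4, e@B1, f@B0}
  B6:  IN={a@B1, b@B5, d@B4, e@B1, f@B0}  OUT={a@B1, b@B5, d@B6, e@B1, f@B0}

Merge at B6: IN[B6] = OUT[B5] = {a@B1, b@B5, d@B4, e@B1, f@B0}
Applying B6's transfer function to that IN value gives OUT[B6] (row B6 above).

Answer: {a@B1, b@B5, d@B6, e@B1, f@B0}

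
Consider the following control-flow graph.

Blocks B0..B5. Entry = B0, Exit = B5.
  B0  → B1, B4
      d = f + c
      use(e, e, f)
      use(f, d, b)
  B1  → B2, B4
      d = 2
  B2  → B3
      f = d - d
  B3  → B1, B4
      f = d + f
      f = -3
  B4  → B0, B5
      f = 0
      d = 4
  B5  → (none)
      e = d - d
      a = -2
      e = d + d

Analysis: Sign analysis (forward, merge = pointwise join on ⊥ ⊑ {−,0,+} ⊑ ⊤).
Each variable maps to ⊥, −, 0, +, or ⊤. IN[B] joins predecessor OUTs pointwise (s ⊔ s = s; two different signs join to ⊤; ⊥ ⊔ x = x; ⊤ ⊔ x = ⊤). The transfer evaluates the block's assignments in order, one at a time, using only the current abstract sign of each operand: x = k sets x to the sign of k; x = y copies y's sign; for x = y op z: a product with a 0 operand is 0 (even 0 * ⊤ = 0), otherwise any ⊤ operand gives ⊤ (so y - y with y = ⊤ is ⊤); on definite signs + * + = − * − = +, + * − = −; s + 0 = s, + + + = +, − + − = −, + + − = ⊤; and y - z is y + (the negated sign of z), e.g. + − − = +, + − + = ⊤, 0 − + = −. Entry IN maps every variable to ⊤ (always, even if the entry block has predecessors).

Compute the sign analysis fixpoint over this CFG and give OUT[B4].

Answer: {a: ⊤, b: ⊤, c: ⊤, d: +, e: ⊤, f: 0}

Derivation:
Converged values:
  B0: | IN=(all ⊤) | OUT=(all ⊤)
  B1: | IN=(all ⊤) | OUT={d:+; rest ⊤}
  B2: | IN={d:+; rest ⊤} | OUT={d:+; rest ⊤}
  B3: | IN={d:+; rest ⊤} | OUT={d:+, f:-; rest ⊤}
  B4: | IN=(all ⊤) | OUT={d:+, f:0; rest ⊤}
  B5: | IN={d:+, f:0; rest ⊤} | OUT={a:-, d:+, e:+, f:0; rest ⊤}

Merge at B4: IN[B4] = OUT[B0] ⊔ OUT[B1] ⊔ OUT[B3] = {a: ⊤, b: ⊤, c: ⊤, d: ⊤, e: ⊤, f: ⊤}
Applying B4's transfer function to that IN value gives OUT[B4] (row B4 above).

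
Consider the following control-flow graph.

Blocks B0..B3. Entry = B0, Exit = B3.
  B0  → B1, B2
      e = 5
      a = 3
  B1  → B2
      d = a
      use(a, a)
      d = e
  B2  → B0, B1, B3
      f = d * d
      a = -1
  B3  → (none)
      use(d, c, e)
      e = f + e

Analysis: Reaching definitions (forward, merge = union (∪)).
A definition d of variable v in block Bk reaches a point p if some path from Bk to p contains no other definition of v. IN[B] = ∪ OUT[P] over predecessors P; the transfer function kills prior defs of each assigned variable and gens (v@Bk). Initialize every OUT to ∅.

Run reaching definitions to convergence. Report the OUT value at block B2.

Converged values:
  B0:   IN={a@B2, d@B1, e@B0, f@B2}   OUT={a@B0, d@B1, e@B0, f@B2}
  B1:   IN={a@B0, a@B2, d@B1, e@B0, f@B2}   OUT={a@B0, a@B2, d@B1, e@B0, f@B2}
  B2:   IN={a@B0, a@B2, d@B1, e@B0, f@B2}   OUT={a@B2, d@B1, e@B0, f@B2}
  B3:   IN={a@B2, d@B1, e@B0, f@B2}   OUT={a@B2, d@B1, e@B3, f@B2}

Merge at B2: IN[B2] = OUT[B0] ⊔ OUT[B1] = {a@B0, a@B2, d@B1, e@B0, f@B2}
Applying B2's transfer function to that IN value gives OUT[B2] (row B2 above).

Answer: {a@B2, d@B1, e@B0, f@B2}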